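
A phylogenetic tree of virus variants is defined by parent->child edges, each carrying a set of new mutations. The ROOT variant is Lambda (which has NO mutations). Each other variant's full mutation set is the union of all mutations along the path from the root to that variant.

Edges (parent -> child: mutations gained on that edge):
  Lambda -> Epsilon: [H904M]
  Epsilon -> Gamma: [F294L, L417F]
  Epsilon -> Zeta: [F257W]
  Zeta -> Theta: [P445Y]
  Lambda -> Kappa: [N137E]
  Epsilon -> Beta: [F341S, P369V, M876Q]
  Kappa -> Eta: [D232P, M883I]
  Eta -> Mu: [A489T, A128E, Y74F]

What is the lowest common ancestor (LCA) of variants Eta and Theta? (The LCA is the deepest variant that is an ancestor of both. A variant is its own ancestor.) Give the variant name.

Path from root to Eta: Lambda -> Kappa -> Eta
  ancestors of Eta: {Lambda, Kappa, Eta}
Path from root to Theta: Lambda -> Epsilon -> Zeta -> Theta
  ancestors of Theta: {Lambda, Epsilon, Zeta, Theta}
Common ancestors: {Lambda}
Walk up from Theta: Theta (not in ancestors of Eta), Zeta (not in ancestors of Eta), Epsilon (not in ancestors of Eta), Lambda (in ancestors of Eta)
Deepest common ancestor (LCA) = Lambda

Answer: Lambda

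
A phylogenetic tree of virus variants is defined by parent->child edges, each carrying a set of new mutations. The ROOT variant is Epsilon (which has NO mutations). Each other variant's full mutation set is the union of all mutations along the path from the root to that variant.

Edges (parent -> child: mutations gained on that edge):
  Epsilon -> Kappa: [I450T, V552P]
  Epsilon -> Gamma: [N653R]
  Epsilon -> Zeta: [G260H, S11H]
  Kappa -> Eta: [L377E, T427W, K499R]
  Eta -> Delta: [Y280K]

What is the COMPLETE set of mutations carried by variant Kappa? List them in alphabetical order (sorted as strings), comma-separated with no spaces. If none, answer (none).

Answer: I450T,V552P

Derivation:
At Epsilon: gained [] -> total []
At Kappa: gained ['I450T', 'V552P'] -> total ['I450T', 'V552P']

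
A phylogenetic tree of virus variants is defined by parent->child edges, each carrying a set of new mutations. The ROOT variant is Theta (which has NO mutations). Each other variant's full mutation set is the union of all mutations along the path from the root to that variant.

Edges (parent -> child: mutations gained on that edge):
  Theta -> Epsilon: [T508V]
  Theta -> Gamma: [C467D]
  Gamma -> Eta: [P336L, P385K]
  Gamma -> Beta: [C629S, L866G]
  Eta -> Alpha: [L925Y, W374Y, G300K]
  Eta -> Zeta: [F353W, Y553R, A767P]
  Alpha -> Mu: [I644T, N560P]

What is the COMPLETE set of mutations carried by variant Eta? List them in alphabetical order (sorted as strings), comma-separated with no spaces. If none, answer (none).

Answer: C467D,P336L,P385K

Derivation:
At Theta: gained [] -> total []
At Gamma: gained ['C467D'] -> total ['C467D']
At Eta: gained ['P336L', 'P385K'] -> total ['C467D', 'P336L', 'P385K']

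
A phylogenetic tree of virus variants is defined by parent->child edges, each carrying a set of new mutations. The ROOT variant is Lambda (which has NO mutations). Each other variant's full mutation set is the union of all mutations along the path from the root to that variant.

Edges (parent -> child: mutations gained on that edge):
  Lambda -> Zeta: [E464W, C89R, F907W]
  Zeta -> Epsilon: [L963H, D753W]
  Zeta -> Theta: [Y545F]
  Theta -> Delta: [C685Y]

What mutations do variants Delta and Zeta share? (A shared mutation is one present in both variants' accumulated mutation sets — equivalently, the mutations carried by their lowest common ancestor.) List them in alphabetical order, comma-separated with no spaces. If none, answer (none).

Answer: C89R,E464W,F907W

Derivation:
Accumulating mutations along path to Delta:
  At Lambda: gained [] -> total []
  At Zeta: gained ['E464W', 'C89R', 'F907W'] -> total ['C89R', 'E464W', 'F907W']
  At Theta: gained ['Y545F'] -> total ['C89R', 'E464W', 'F907W', 'Y545F']
  At Delta: gained ['C685Y'] -> total ['C685Y', 'C89R', 'E464W', 'F907W', 'Y545F']
Mutations(Delta) = ['C685Y', 'C89R', 'E464W', 'F907W', 'Y545F']
Accumulating mutations along path to Zeta:
  At Lambda: gained [] -> total []
  At Zeta: gained ['E464W', 'C89R', 'F907W'] -> total ['C89R', 'E464W', 'F907W']
Mutations(Zeta) = ['C89R', 'E464W', 'F907W']
Intersection: ['C685Y', 'C89R', 'E464W', 'F907W', 'Y545F'] ∩ ['C89R', 'E464W', 'F907W'] = ['C89R', 'E464W', 'F907W']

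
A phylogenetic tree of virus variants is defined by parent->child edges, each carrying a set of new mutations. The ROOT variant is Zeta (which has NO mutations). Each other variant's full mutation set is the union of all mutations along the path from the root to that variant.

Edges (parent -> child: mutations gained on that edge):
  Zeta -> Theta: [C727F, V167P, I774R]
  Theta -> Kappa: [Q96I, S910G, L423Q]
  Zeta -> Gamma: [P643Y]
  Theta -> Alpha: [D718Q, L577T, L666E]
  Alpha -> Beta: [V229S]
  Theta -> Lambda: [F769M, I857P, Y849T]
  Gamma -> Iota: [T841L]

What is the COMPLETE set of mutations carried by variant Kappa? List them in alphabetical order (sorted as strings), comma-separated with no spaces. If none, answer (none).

At Zeta: gained [] -> total []
At Theta: gained ['C727F', 'V167P', 'I774R'] -> total ['C727F', 'I774R', 'V167P']
At Kappa: gained ['Q96I', 'S910G', 'L423Q'] -> total ['C727F', 'I774R', 'L423Q', 'Q96I', 'S910G', 'V167P']

Answer: C727F,I774R,L423Q,Q96I,S910G,V167P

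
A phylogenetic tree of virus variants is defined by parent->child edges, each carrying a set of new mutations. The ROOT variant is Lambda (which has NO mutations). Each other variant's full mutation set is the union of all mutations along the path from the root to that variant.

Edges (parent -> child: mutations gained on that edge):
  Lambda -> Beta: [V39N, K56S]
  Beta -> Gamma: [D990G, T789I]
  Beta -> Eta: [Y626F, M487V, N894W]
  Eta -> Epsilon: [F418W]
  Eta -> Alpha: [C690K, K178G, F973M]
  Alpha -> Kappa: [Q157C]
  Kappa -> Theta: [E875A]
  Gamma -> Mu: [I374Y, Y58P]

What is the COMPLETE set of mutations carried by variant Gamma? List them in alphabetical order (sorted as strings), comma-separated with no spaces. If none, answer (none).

Answer: D990G,K56S,T789I,V39N

Derivation:
At Lambda: gained [] -> total []
At Beta: gained ['V39N', 'K56S'] -> total ['K56S', 'V39N']
At Gamma: gained ['D990G', 'T789I'] -> total ['D990G', 'K56S', 'T789I', 'V39N']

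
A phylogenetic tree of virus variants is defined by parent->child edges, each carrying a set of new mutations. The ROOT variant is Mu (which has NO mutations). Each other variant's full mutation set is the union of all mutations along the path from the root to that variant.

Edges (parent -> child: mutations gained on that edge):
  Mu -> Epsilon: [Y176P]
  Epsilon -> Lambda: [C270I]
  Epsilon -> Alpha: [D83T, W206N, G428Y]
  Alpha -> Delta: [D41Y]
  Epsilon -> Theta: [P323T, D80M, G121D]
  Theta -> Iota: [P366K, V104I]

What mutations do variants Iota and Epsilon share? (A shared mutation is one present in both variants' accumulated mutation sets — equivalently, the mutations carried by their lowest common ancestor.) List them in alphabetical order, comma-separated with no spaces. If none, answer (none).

Accumulating mutations along path to Iota:
  At Mu: gained [] -> total []
  At Epsilon: gained ['Y176P'] -> total ['Y176P']
  At Theta: gained ['P323T', 'D80M', 'G121D'] -> total ['D80M', 'G121D', 'P323T', 'Y176P']
  At Iota: gained ['P366K', 'V104I'] -> total ['D80M', 'G121D', 'P323T', 'P366K', 'V104I', 'Y176P']
Mutations(Iota) = ['D80M', 'G121D', 'P323T', 'P366K', 'V104I', 'Y176P']
Accumulating mutations along path to Epsilon:
  At Mu: gained [] -> total []
  At Epsilon: gained ['Y176P'] -> total ['Y176P']
Mutations(Epsilon) = ['Y176P']
Intersection: ['D80M', 'G121D', 'P323T', 'P366K', 'V104I', 'Y176P'] ∩ ['Y176P'] = ['Y176P']

Answer: Y176P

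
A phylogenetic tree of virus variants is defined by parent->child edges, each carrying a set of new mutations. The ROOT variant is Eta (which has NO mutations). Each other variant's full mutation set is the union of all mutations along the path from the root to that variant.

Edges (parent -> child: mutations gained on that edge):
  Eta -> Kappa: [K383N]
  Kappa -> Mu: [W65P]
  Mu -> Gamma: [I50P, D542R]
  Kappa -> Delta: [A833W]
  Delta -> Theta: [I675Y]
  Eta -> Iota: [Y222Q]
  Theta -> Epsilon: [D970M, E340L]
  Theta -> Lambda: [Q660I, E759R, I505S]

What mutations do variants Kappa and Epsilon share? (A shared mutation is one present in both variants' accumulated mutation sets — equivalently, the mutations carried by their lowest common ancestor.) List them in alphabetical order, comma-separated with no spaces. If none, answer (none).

Accumulating mutations along path to Kappa:
  At Eta: gained [] -> total []
  At Kappa: gained ['K383N'] -> total ['K383N']
Mutations(Kappa) = ['K383N']
Accumulating mutations along path to Epsilon:
  At Eta: gained [] -> total []
  At Kappa: gained ['K383N'] -> total ['K383N']
  At Delta: gained ['A833W'] -> total ['A833W', 'K383N']
  At Theta: gained ['I675Y'] -> total ['A833W', 'I675Y', 'K383N']
  At Epsilon: gained ['D970M', 'E340L'] -> total ['A833W', 'D970M', 'E340L', 'I675Y', 'K383N']
Mutations(Epsilon) = ['A833W', 'D970M', 'E340L', 'I675Y', 'K383N']
Intersection: ['K383N'] ∩ ['A833W', 'D970M', 'E340L', 'I675Y', 'K383N'] = ['K383N']

Answer: K383N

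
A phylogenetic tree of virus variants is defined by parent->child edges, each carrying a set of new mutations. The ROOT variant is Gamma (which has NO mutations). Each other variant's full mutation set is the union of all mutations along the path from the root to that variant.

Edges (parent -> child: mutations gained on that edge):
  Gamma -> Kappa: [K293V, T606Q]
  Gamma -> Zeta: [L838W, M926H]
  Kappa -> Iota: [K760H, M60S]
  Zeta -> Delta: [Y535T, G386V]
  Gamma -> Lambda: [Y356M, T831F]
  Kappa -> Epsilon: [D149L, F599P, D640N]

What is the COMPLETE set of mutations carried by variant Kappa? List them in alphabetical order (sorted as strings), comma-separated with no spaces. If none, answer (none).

At Gamma: gained [] -> total []
At Kappa: gained ['K293V', 'T606Q'] -> total ['K293V', 'T606Q']

Answer: K293V,T606Q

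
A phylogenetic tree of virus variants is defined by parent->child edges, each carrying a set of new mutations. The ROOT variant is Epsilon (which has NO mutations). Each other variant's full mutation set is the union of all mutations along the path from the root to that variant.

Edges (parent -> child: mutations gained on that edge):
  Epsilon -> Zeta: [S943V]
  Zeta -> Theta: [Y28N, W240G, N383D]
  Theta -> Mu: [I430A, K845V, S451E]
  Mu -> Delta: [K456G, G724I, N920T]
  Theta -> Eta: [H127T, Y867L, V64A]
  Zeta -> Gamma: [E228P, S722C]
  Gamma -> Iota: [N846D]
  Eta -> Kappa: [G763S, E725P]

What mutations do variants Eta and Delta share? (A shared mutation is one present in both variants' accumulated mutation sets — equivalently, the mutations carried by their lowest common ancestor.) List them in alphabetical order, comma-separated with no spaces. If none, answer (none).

Answer: N383D,S943V,W240G,Y28N

Derivation:
Accumulating mutations along path to Eta:
  At Epsilon: gained [] -> total []
  At Zeta: gained ['S943V'] -> total ['S943V']
  At Theta: gained ['Y28N', 'W240G', 'N383D'] -> total ['N383D', 'S943V', 'W240G', 'Y28N']
  At Eta: gained ['H127T', 'Y867L', 'V64A'] -> total ['H127T', 'N383D', 'S943V', 'V64A', 'W240G', 'Y28N', 'Y867L']
Mutations(Eta) = ['H127T', 'N383D', 'S943V', 'V64A', 'W240G', 'Y28N', 'Y867L']
Accumulating mutations along path to Delta:
  At Epsilon: gained [] -> total []
  At Zeta: gained ['S943V'] -> total ['S943V']
  At Theta: gained ['Y28N', 'W240G', 'N383D'] -> total ['N383D', 'S943V', 'W240G', 'Y28N']
  At Mu: gained ['I430A', 'K845V', 'S451E'] -> total ['I430A', 'K845V', 'N383D', 'S451E', 'S943V', 'W240G', 'Y28N']
  At Delta: gained ['K456G', 'G724I', 'N920T'] -> total ['G724I', 'I430A', 'K456G', 'K845V', 'N383D', 'N920T', 'S451E', 'S943V', 'W240G', 'Y28N']
Mutations(Delta) = ['G724I', 'I430A', 'K456G', 'K845V', 'N383D', 'N920T', 'S451E', 'S943V', 'W240G', 'Y28N']
Intersection: ['H127T', 'N383D', 'S943V', 'V64A', 'W240G', 'Y28N', 'Y867L'] ∩ ['G724I', 'I430A', 'K456G', 'K845V', 'N383D', 'N920T', 'S451E', 'S943V', 'W240G', 'Y28N'] = ['N383D', 'S943V', 'W240G', 'Y28N']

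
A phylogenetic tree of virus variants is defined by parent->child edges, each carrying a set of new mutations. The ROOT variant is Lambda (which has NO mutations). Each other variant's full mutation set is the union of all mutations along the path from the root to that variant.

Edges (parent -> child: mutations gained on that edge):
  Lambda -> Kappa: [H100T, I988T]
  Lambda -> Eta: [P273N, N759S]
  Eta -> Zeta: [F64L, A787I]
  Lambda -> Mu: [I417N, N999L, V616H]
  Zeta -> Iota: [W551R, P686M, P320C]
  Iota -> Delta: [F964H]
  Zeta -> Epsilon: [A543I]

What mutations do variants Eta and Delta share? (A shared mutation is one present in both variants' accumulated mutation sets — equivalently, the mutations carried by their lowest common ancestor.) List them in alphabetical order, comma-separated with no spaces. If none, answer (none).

Accumulating mutations along path to Eta:
  At Lambda: gained [] -> total []
  At Eta: gained ['P273N', 'N759S'] -> total ['N759S', 'P273N']
Mutations(Eta) = ['N759S', 'P273N']
Accumulating mutations along path to Delta:
  At Lambda: gained [] -> total []
  At Eta: gained ['P273N', 'N759S'] -> total ['N759S', 'P273N']
  At Zeta: gained ['F64L', 'A787I'] -> total ['A787I', 'F64L', 'N759S', 'P273N']
  At Iota: gained ['W551R', 'P686M', 'P320C'] -> total ['A787I', 'F64L', 'N759S', 'P273N', 'P320C', 'P686M', 'W551R']
  At Delta: gained ['F964H'] -> total ['A787I', 'F64L', 'F964H', 'N759S', 'P273N', 'P320C', 'P686M', 'W551R']
Mutations(Delta) = ['A787I', 'F64L', 'F964H', 'N759S', 'P273N', 'P320C', 'P686M', 'W551R']
Intersection: ['N759S', 'P273N'] ∩ ['A787I', 'F64L', 'F964H', 'N759S', 'P273N', 'P320C', 'P686M', 'W551R'] = ['N759S', 'P273N']

Answer: N759S,P273N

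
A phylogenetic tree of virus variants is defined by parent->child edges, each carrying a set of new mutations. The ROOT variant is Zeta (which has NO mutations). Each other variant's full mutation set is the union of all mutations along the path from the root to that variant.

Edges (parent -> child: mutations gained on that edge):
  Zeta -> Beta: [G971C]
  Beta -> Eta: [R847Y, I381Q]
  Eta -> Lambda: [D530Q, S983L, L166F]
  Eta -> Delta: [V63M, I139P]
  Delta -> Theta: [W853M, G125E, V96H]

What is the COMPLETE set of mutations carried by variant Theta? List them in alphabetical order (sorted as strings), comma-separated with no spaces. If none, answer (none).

At Zeta: gained [] -> total []
At Beta: gained ['G971C'] -> total ['G971C']
At Eta: gained ['R847Y', 'I381Q'] -> total ['G971C', 'I381Q', 'R847Y']
At Delta: gained ['V63M', 'I139P'] -> total ['G971C', 'I139P', 'I381Q', 'R847Y', 'V63M']
At Theta: gained ['W853M', 'G125E', 'V96H'] -> total ['G125E', 'G971C', 'I139P', 'I381Q', 'R847Y', 'V63M', 'V96H', 'W853M']

Answer: G125E,G971C,I139P,I381Q,R847Y,V63M,V96H,W853M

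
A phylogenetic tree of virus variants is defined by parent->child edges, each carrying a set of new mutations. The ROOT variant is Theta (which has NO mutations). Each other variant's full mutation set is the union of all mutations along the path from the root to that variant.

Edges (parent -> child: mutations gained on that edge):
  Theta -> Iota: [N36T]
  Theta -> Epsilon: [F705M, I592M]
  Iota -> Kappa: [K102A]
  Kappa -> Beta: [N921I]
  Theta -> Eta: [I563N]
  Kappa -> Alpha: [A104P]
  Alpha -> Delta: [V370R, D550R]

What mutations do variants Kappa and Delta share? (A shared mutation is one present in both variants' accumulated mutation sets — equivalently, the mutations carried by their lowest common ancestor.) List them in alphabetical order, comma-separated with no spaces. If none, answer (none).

Accumulating mutations along path to Kappa:
  At Theta: gained [] -> total []
  At Iota: gained ['N36T'] -> total ['N36T']
  At Kappa: gained ['K102A'] -> total ['K102A', 'N36T']
Mutations(Kappa) = ['K102A', 'N36T']
Accumulating mutations along path to Delta:
  At Theta: gained [] -> total []
  At Iota: gained ['N36T'] -> total ['N36T']
  At Kappa: gained ['K102A'] -> total ['K102A', 'N36T']
  At Alpha: gained ['A104P'] -> total ['A104P', 'K102A', 'N36T']
  At Delta: gained ['V370R', 'D550R'] -> total ['A104P', 'D550R', 'K102A', 'N36T', 'V370R']
Mutations(Delta) = ['A104P', 'D550R', 'K102A', 'N36T', 'V370R']
Intersection: ['K102A', 'N36T'] ∩ ['A104P', 'D550R', 'K102A', 'N36T', 'V370R'] = ['K102A', 'N36T']

Answer: K102A,N36T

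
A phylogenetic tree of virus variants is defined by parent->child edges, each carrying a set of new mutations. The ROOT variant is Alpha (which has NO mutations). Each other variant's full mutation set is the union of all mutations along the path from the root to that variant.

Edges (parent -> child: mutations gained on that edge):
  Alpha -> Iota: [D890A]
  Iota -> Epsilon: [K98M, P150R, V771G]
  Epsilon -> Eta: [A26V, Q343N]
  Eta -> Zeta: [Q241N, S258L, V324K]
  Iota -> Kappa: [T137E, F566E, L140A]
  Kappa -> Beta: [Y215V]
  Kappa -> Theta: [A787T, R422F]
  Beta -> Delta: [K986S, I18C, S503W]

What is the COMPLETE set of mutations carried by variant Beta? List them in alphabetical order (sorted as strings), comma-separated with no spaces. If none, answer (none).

Answer: D890A,F566E,L140A,T137E,Y215V

Derivation:
At Alpha: gained [] -> total []
At Iota: gained ['D890A'] -> total ['D890A']
At Kappa: gained ['T137E', 'F566E', 'L140A'] -> total ['D890A', 'F566E', 'L140A', 'T137E']
At Beta: gained ['Y215V'] -> total ['D890A', 'F566E', 'L140A', 'T137E', 'Y215V']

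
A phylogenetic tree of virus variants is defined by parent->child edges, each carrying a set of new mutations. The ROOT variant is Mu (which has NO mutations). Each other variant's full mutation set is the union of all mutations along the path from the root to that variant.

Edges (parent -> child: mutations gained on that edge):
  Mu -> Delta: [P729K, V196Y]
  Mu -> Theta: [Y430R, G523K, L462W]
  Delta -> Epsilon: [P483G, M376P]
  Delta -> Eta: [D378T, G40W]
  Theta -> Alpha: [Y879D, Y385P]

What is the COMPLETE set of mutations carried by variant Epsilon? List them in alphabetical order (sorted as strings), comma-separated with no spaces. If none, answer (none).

At Mu: gained [] -> total []
At Delta: gained ['P729K', 'V196Y'] -> total ['P729K', 'V196Y']
At Epsilon: gained ['P483G', 'M376P'] -> total ['M376P', 'P483G', 'P729K', 'V196Y']

Answer: M376P,P483G,P729K,V196Y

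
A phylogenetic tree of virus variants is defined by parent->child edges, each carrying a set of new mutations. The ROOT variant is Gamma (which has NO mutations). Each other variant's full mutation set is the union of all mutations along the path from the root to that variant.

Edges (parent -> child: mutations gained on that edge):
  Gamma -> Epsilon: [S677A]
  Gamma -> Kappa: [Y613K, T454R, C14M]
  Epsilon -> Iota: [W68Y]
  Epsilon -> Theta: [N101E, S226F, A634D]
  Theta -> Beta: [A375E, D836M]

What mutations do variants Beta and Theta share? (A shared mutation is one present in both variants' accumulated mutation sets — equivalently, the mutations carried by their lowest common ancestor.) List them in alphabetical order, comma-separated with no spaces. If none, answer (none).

Accumulating mutations along path to Beta:
  At Gamma: gained [] -> total []
  At Epsilon: gained ['S677A'] -> total ['S677A']
  At Theta: gained ['N101E', 'S226F', 'A634D'] -> total ['A634D', 'N101E', 'S226F', 'S677A']
  At Beta: gained ['A375E', 'D836M'] -> total ['A375E', 'A634D', 'D836M', 'N101E', 'S226F', 'S677A']
Mutations(Beta) = ['A375E', 'A634D', 'D836M', 'N101E', 'S226F', 'S677A']
Accumulating mutations along path to Theta:
  At Gamma: gained [] -> total []
  At Epsilon: gained ['S677A'] -> total ['S677A']
  At Theta: gained ['N101E', 'S226F', 'A634D'] -> total ['A634D', 'N101E', 'S226F', 'S677A']
Mutations(Theta) = ['A634D', 'N101E', 'S226F', 'S677A']
Intersection: ['A375E', 'A634D', 'D836M', 'N101E', 'S226F', 'S677A'] ∩ ['A634D', 'N101E', 'S226F', 'S677A'] = ['A634D', 'N101E', 'S226F', 'S677A']

Answer: A634D,N101E,S226F,S677A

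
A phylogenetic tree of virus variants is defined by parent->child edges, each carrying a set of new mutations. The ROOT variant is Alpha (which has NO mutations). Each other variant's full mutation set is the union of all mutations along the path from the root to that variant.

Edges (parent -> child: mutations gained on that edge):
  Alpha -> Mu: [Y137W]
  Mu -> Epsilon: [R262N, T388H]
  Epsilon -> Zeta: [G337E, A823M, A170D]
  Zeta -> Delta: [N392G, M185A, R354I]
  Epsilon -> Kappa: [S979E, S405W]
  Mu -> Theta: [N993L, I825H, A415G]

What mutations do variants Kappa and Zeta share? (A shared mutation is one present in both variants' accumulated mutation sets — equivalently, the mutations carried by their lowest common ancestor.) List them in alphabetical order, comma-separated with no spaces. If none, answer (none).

Accumulating mutations along path to Kappa:
  At Alpha: gained [] -> total []
  At Mu: gained ['Y137W'] -> total ['Y137W']
  At Epsilon: gained ['R262N', 'T388H'] -> total ['R262N', 'T388H', 'Y137W']
  At Kappa: gained ['S979E', 'S405W'] -> total ['R262N', 'S405W', 'S979E', 'T388H', 'Y137W']
Mutations(Kappa) = ['R262N', 'S405W', 'S979E', 'T388H', 'Y137W']
Accumulating mutations along path to Zeta:
  At Alpha: gained [] -> total []
  At Mu: gained ['Y137W'] -> total ['Y137W']
  At Epsilon: gained ['R262N', 'T388H'] -> total ['R262N', 'T388H', 'Y137W']
  At Zeta: gained ['G337E', 'A823M', 'A170D'] -> total ['A170D', 'A823M', 'G337E', 'R262N', 'T388H', 'Y137W']
Mutations(Zeta) = ['A170D', 'A823M', 'G337E', 'R262N', 'T388H', 'Y137W']
Intersection: ['R262N', 'S405W', 'S979E', 'T388H', 'Y137W'] ∩ ['A170D', 'A823M', 'G337E', 'R262N', 'T388H', 'Y137W'] = ['R262N', 'T388H', 'Y137W']

Answer: R262N,T388H,Y137W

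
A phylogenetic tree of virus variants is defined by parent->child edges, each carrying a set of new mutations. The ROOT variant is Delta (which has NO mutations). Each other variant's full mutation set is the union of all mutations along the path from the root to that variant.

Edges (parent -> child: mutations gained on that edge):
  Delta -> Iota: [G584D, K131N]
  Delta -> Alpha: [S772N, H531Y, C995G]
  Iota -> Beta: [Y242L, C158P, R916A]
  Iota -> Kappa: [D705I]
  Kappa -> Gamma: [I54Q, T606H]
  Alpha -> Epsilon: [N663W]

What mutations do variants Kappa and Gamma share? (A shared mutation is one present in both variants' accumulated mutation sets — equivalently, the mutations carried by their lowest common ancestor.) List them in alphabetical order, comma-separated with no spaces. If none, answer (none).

Answer: D705I,G584D,K131N

Derivation:
Accumulating mutations along path to Kappa:
  At Delta: gained [] -> total []
  At Iota: gained ['G584D', 'K131N'] -> total ['G584D', 'K131N']
  At Kappa: gained ['D705I'] -> total ['D705I', 'G584D', 'K131N']
Mutations(Kappa) = ['D705I', 'G584D', 'K131N']
Accumulating mutations along path to Gamma:
  At Delta: gained [] -> total []
  At Iota: gained ['G584D', 'K131N'] -> total ['G584D', 'K131N']
  At Kappa: gained ['D705I'] -> total ['D705I', 'G584D', 'K131N']
  At Gamma: gained ['I54Q', 'T606H'] -> total ['D705I', 'G584D', 'I54Q', 'K131N', 'T606H']
Mutations(Gamma) = ['D705I', 'G584D', 'I54Q', 'K131N', 'T606H']
Intersection: ['D705I', 'G584D', 'K131N'] ∩ ['D705I', 'G584D', 'I54Q', 'K131N', 'T606H'] = ['D705I', 'G584D', 'K131N']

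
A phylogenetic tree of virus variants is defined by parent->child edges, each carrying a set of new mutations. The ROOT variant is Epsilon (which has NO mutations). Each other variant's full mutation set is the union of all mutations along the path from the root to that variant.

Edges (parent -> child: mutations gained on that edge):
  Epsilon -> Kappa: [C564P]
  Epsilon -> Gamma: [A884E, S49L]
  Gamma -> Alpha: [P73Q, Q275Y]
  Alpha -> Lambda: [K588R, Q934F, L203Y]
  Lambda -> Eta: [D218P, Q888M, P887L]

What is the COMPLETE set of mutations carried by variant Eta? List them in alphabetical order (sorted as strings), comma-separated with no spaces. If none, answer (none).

At Epsilon: gained [] -> total []
At Gamma: gained ['A884E', 'S49L'] -> total ['A884E', 'S49L']
At Alpha: gained ['P73Q', 'Q275Y'] -> total ['A884E', 'P73Q', 'Q275Y', 'S49L']
At Lambda: gained ['K588R', 'Q934F', 'L203Y'] -> total ['A884E', 'K588R', 'L203Y', 'P73Q', 'Q275Y', 'Q934F', 'S49L']
At Eta: gained ['D218P', 'Q888M', 'P887L'] -> total ['A884E', 'D218P', 'K588R', 'L203Y', 'P73Q', 'P887L', 'Q275Y', 'Q888M', 'Q934F', 'S49L']

Answer: A884E,D218P,K588R,L203Y,P73Q,P887L,Q275Y,Q888M,Q934F,S49L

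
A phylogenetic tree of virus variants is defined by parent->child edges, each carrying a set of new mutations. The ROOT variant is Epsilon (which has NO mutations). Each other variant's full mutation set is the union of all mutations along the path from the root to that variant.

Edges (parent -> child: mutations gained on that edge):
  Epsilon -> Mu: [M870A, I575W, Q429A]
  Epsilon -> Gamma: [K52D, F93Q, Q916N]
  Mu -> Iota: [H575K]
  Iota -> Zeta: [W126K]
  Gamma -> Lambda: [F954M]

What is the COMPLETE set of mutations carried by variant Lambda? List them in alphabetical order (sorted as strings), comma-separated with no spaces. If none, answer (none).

Answer: F93Q,F954M,K52D,Q916N

Derivation:
At Epsilon: gained [] -> total []
At Gamma: gained ['K52D', 'F93Q', 'Q916N'] -> total ['F93Q', 'K52D', 'Q916N']
At Lambda: gained ['F954M'] -> total ['F93Q', 'F954M', 'K52D', 'Q916N']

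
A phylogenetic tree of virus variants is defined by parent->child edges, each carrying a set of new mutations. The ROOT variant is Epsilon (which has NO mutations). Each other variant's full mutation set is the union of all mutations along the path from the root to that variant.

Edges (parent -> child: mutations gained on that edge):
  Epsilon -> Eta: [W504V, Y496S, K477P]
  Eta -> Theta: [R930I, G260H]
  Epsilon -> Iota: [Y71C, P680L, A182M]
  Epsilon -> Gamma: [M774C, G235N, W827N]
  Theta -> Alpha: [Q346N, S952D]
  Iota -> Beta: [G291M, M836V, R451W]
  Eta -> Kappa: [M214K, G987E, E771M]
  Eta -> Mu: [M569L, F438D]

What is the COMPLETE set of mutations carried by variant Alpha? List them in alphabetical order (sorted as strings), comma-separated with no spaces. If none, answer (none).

Answer: G260H,K477P,Q346N,R930I,S952D,W504V,Y496S

Derivation:
At Epsilon: gained [] -> total []
At Eta: gained ['W504V', 'Y496S', 'K477P'] -> total ['K477P', 'W504V', 'Y496S']
At Theta: gained ['R930I', 'G260H'] -> total ['G260H', 'K477P', 'R930I', 'W504V', 'Y496S']
At Alpha: gained ['Q346N', 'S952D'] -> total ['G260H', 'K477P', 'Q346N', 'R930I', 'S952D', 'W504V', 'Y496S']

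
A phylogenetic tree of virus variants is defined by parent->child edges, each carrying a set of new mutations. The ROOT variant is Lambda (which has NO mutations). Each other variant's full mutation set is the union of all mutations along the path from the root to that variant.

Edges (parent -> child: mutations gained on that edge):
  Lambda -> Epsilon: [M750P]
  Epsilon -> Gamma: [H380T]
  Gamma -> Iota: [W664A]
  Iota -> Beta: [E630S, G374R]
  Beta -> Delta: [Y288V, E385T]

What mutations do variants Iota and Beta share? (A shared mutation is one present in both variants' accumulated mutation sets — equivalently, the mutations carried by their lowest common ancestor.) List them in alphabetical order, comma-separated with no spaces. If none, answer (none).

Accumulating mutations along path to Iota:
  At Lambda: gained [] -> total []
  At Epsilon: gained ['M750P'] -> total ['M750P']
  At Gamma: gained ['H380T'] -> total ['H380T', 'M750P']
  At Iota: gained ['W664A'] -> total ['H380T', 'M750P', 'W664A']
Mutations(Iota) = ['H380T', 'M750P', 'W664A']
Accumulating mutations along path to Beta:
  At Lambda: gained [] -> total []
  At Epsilon: gained ['M750P'] -> total ['M750P']
  At Gamma: gained ['H380T'] -> total ['H380T', 'M750P']
  At Iota: gained ['W664A'] -> total ['H380T', 'M750P', 'W664A']
  At Beta: gained ['E630S', 'G374R'] -> total ['E630S', 'G374R', 'H380T', 'M750P', 'W664A']
Mutations(Beta) = ['E630S', 'G374R', 'H380T', 'M750P', 'W664A']
Intersection: ['H380T', 'M750P', 'W664A'] ∩ ['E630S', 'G374R', 'H380T', 'M750P', 'W664A'] = ['H380T', 'M750P', 'W664A']

Answer: H380T,M750P,W664A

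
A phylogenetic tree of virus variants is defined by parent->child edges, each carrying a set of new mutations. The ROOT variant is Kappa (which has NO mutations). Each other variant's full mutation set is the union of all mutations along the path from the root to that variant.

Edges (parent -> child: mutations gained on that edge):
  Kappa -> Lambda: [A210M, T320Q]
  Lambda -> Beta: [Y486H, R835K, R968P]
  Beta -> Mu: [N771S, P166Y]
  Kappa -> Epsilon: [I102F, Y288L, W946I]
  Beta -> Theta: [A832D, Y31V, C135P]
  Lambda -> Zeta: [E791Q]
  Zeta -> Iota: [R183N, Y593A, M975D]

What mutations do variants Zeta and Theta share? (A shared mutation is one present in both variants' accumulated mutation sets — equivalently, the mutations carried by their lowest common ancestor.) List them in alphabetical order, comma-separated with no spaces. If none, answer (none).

Accumulating mutations along path to Zeta:
  At Kappa: gained [] -> total []
  At Lambda: gained ['A210M', 'T320Q'] -> total ['A210M', 'T320Q']
  At Zeta: gained ['E791Q'] -> total ['A210M', 'E791Q', 'T320Q']
Mutations(Zeta) = ['A210M', 'E791Q', 'T320Q']
Accumulating mutations along path to Theta:
  At Kappa: gained [] -> total []
  At Lambda: gained ['A210M', 'T320Q'] -> total ['A210M', 'T320Q']
  At Beta: gained ['Y486H', 'R835K', 'R968P'] -> total ['A210M', 'R835K', 'R968P', 'T320Q', 'Y486H']
  At Theta: gained ['A832D', 'Y31V', 'C135P'] -> total ['A210M', 'A832D', 'C135P', 'R835K', 'R968P', 'T320Q', 'Y31V', 'Y486H']
Mutations(Theta) = ['A210M', 'A832D', 'C135P', 'R835K', 'R968P', 'T320Q', 'Y31V', 'Y486H']
Intersection: ['A210M', 'E791Q', 'T320Q'] ∩ ['A210M', 'A832D', 'C135P', 'R835K', 'R968P', 'T320Q', 'Y31V', 'Y486H'] = ['A210M', 'T320Q']

Answer: A210M,T320Q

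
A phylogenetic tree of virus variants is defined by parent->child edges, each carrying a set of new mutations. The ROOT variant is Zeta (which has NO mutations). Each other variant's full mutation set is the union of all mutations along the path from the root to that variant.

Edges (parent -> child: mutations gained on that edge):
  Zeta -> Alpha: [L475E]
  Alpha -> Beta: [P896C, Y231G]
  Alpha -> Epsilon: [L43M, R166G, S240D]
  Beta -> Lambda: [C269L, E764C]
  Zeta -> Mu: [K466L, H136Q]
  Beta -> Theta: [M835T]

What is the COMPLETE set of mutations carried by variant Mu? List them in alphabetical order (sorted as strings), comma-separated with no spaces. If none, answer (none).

At Zeta: gained [] -> total []
At Mu: gained ['K466L', 'H136Q'] -> total ['H136Q', 'K466L']

Answer: H136Q,K466L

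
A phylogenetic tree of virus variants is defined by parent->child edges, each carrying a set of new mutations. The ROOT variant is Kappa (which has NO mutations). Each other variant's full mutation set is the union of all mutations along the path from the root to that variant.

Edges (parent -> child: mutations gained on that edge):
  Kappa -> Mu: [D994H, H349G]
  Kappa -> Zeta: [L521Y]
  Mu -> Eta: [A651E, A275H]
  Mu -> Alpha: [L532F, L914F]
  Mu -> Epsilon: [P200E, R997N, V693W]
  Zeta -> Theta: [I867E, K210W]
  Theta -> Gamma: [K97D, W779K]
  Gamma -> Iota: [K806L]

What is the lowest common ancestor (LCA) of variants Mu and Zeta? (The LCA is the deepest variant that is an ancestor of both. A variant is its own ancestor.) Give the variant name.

Answer: Kappa

Derivation:
Path from root to Mu: Kappa -> Mu
  ancestors of Mu: {Kappa, Mu}
Path from root to Zeta: Kappa -> Zeta
  ancestors of Zeta: {Kappa, Zeta}
Common ancestors: {Kappa}
Walk up from Zeta: Zeta (not in ancestors of Mu), Kappa (in ancestors of Mu)
Deepest common ancestor (LCA) = Kappa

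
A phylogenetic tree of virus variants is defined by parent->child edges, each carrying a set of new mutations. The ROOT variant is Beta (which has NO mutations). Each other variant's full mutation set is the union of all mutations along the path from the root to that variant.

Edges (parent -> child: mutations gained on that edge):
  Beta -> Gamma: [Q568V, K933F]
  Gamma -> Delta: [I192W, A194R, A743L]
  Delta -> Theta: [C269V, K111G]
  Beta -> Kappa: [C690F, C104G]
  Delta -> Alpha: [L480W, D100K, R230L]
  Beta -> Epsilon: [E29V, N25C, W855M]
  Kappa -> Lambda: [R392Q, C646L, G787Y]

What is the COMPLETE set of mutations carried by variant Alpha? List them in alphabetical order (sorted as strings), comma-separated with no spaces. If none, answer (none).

Answer: A194R,A743L,D100K,I192W,K933F,L480W,Q568V,R230L

Derivation:
At Beta: gained [] -> total []
At Gamma: gained ['Q568V', 'K933F'] -> total ['K933F', 'Q568V']
At Delta: gained ['I192W', 'A194R', 'A743L'] -> total ['A194R', 'A743L', 'I192W', 'K933F', 'Q568V']
At Alpha: gained ['L480W', 'D100K', 'R230L'] -> total ['A194R', 'A743L', 'D100K', 'I192W', 'K933F', 'L480W', 'Q568V', 'R230L']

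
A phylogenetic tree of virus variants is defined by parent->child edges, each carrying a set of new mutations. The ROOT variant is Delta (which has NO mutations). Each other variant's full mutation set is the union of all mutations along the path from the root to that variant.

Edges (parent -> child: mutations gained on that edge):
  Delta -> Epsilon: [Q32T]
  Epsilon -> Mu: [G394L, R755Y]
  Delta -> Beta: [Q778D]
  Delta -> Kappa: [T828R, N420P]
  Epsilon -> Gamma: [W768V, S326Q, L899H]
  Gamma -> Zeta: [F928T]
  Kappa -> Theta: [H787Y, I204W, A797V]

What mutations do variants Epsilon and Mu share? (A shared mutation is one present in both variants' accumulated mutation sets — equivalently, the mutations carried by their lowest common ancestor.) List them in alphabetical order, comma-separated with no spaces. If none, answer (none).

Answer: Q32T

Derivation:
Accumulating mutations along path to Epsilon:
  At Delta: gained [] -> total []
  At Epsilon: gained ['Q32T'] -> total ['Q32T']
Mutations(Epsilon) = ['Q32T']
Accumulating mutations along path to Mu:
  At Delta: gained [] -> total []
  At Epsilon: gained ['Q32T'] -> total ['Q32T']
  At Mu: gained ['G394L', 'R755Y'] -> total ['G394L', 'Q32T', 'R755Y']
Mutations(Mu) = ['G394L', 'Q32T', 'R755Y']
Intersection: ['Q32T'] ∩ ['G394L', 'Q32T', 'R755Y'] = ['Q32T']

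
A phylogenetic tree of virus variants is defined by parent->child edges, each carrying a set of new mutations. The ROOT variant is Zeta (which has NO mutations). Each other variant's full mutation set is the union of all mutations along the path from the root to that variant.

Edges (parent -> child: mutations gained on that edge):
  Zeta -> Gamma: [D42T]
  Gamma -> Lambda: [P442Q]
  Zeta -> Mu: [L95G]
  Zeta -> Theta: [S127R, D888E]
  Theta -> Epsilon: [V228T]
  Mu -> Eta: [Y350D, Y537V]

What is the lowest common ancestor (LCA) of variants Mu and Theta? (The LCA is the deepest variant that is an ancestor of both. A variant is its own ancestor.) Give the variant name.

Path from root to Mu: Zeta -> Mu
  ancestors of Mu: {Zeta, Mu}
Path from root to Theta: Zeta -> Theta
  ancestors of Theta: {Zeta, Theta}
Common ancestors: {Zeta}
Walk up from Theta: Theta (not in ancestors of Mu), Zeta (in ancestors of Mu)
Deepest common ancestor (LCA) = Zeta

Answer: Zeta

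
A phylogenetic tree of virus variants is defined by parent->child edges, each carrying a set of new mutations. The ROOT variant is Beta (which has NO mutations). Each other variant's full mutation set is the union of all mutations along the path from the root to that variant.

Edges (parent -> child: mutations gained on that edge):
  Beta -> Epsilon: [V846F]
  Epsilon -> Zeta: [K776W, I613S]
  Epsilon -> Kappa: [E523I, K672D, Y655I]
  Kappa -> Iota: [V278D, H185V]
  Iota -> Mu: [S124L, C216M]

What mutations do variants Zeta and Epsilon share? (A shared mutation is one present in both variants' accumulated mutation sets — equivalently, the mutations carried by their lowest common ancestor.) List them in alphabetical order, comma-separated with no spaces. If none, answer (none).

Accumulating mutations along path to Zeta:
  At Beta: gained [] -> total []
  At Epsilon: gained ['V846F'] -> total ['V846F']
  At Zeta: gained ['K776W', 'I613S'] -> total ['I613S', 'K776W', 'V846F']
Mutations(Zeta) = ['I613S', 'K776W', 'V846F']
Accumulating mutations along path to Epsilon:
  At Beta: gained [] -> total []
  At Epsilon: gained ['V846F'] -> total ['V846F']
Mutations(Epsilon) = ['V846F']
Intersection: ['I613S', 'K776W', 'V846F'] ∩ ['V846F'] = ['V846F']

Answer: V846F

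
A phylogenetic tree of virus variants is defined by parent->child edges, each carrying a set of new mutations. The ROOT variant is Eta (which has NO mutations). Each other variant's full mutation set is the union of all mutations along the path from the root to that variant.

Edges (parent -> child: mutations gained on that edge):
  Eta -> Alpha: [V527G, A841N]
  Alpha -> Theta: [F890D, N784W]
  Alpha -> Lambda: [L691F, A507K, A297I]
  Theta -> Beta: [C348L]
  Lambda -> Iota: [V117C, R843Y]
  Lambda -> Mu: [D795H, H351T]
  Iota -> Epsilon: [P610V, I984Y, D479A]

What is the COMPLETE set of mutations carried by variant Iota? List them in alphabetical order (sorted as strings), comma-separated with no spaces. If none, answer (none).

Answer: A297I,A507K,A841N,L691F,R843Y,V117C,V527G

Derivation:
At Eta: gained [] -> total []
At Alpha: gained ['V527G', 'A841N'] -> total ['A841N', 'V527G']
At Lambda: gained ['L691F', 'A507K', 'A297I'] -> total ['A297I', 'A507K', 'A841N', 'L691F', 'V527G']
At Iota: gained ['V117C', 'R843Y'] -> total ['A297I', 'A507K', 'A841N', 'L691F', 'R843Y', 'V117C', 'V527G']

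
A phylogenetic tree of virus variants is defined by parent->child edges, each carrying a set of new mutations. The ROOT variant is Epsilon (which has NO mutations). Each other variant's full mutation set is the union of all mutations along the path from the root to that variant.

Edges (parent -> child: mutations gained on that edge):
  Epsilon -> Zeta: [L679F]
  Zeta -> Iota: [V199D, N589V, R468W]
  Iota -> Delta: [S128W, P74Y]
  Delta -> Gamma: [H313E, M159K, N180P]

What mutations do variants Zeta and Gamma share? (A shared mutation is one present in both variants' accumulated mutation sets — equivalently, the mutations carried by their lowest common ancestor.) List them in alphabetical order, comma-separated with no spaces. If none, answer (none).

Answer: L679F

Derivation:
Accumulating mutations along path to Zeta:
  At Epsilon: gained [] -> total []
  At Zeta: gained ['L679F'] -> total ['L679F']
Mutations(Zeta) = ['L679F']
Accumulating mutations along path to Gamma:
  At Epsilon: gained [] -> total []
  At Zeta: gained ['L679F'] -> total ['L679F']
  At Iota: gained ['V199D', 'N589V', 'R468W'] -> total ['L679F', 'N589V', 'R468W', 'V199D']
  At Delta: gained ['S128W', 'P74Y'] -> total ['L679F', 'N589V', 'P74Y', 'R468W', 'S128W', 'V199D']
  At Gamma: gained ['H313E', 'M159K', 'N180P'] -> total ['H313E', 'L679F', 'M159K', 'N180P', 'N589V', 'P74Y', 'R468W', 'S128W', 'V199D']
Mutations(Gamma) = ['H313E', 'L679F', 'M159K', 'N180P', 'N589V', 'P74Y', 'R468W', 'S128W', 'V199D']
Intersection: ['L679F'] ∩ ['H313E', 'L679F', 'M159K', 'N180P', 'N589V', 'P74Y', 'R468W', 'S128W', 'V199D'] = ['L679F']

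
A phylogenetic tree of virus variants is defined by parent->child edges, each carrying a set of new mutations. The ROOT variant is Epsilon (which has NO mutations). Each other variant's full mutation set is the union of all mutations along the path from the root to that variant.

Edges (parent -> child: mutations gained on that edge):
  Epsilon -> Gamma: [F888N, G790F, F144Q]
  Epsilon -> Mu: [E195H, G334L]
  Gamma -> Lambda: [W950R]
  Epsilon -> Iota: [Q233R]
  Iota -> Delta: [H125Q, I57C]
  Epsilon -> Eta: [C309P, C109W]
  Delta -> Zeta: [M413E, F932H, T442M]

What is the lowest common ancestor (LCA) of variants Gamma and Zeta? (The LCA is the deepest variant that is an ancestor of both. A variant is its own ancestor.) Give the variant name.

Path from root to Gamma: Epsilon -> Gamma
  ancestors of Gamma: {Epsilon, Gamma}
Path from root to Zeta: Epsilon -> Iota -> Delta -> Zeta
  ancestors of Zeta: {Epsilon, Iota, Delta, Zeta}
Common ancestors: {Epsilon}
Walk up from Zeta: Zeta (not in ancestors of Gamma), Delta (not in ancestors of Gamma), Iota (not in ancestors of Gamma), Epsilon (in ancestors of Gamma)
Deepest common ancestor (LCA) = Epsilon

Answer: Epsilon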